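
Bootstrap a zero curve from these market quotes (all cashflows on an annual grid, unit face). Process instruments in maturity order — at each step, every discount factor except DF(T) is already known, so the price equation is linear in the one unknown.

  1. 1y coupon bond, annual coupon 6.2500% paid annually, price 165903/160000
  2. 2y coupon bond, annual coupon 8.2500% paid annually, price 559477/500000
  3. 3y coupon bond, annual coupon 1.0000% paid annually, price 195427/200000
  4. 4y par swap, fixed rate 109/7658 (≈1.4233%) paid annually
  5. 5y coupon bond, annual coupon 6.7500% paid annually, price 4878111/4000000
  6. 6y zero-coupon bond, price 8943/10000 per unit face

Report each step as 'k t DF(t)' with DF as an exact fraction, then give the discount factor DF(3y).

step 1 [1y] bond c/1=1/16: DF=(165903/160000 − 1/16·(0))/(1+1/16) = 9759/10000 ≈ 0.975900
step 2 [2y] bond c/1=33/400: DF=(559477/500000 − 33/400·(0.975900))/(1+33/400) = 9593/10000 ≈ 0.959300
step 3 [3y] bond c/1=1/100: DF=(195427/200000 − 1/100·(0.975900+0.959300))/(1+1/100) = 9483/10000 ≈ 0.948300
step 4 [4y] swap r/1=109/7658: DF=(1 − 109/7658·(0.975900+0.959300+0.948300))/(1+109/7658) = 1891/2000 ≈ 0.945500
step 5 [5y] bond c/1=27/400: DF=(4878111/4000000 − 27/400·(0.975900+0.959300+0.948300+0.945500))/(1+27/400) = 9003/10000 ≈ 0.900300
step 6 [6y] zero: DF = P = 8943/10000 ≈ 0.894300

1 1 9759/10000
2 2 9593/10000
3 3 9483/10000
4 4 1891/2000
5 5 9003/10000
6 6 8943/10000
DF(3y) = 9483/10000 ≈ 0.948300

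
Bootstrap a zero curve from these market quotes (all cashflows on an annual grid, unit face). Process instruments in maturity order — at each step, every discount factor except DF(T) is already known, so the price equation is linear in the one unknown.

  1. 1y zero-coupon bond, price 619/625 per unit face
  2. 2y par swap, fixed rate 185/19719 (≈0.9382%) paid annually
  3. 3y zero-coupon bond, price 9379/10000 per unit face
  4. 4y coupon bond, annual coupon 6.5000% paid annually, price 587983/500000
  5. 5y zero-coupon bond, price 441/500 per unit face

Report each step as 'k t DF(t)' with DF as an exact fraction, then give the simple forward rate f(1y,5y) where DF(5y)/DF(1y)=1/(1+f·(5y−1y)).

1 1 619/625
2 2 1963/2000
3 3 9379/10000
4 4 4633/5000
5 5 441/500
f(1y,5y) = ((619/625)/(441/500) − 1)/(4) = 271/8820 ≈ 3.0726%

step 1 [1y] zero: DF = P = 619/625 ≈ 0.990400
step 2 [2y] swap r/1=185/19719: DF=(1 − 185/19719·(0.990400))/(1+185/19719) = 1963/2000 ≈ 0.981500
step 3 [3y] zero: DF = P = 9379/10000 ≈ 0.937900
step 4 [4y] bond c/1=13/200: DF=(587983/500000 − 13/200·(0.990400+0.981500+0.937900))/(1+13/200) = 4633/5000 ≈ 0.926600
step 5 [5y] zero: DF = P = 441/500 ≈ 0.882000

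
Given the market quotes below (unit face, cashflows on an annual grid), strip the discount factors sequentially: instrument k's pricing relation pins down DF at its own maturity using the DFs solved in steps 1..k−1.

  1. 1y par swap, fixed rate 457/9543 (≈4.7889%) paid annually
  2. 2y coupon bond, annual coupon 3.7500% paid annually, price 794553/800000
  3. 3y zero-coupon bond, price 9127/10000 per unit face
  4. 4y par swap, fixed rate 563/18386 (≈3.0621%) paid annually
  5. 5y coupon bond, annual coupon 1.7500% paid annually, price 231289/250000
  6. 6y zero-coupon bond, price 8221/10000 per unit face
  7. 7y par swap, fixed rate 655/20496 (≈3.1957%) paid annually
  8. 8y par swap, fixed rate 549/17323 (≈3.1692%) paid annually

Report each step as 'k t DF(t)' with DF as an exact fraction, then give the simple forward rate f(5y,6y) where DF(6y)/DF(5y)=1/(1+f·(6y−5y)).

step 1 [1y] swap r/1=457/9543: DF=(1 − 457/9543·(0))/(1+457/9543) = 9543/10000 ≈ 0.954300
step 2 [2y] bond c/1=3/80: DF=(794553/800000 − 3/80·(0.954300))/(1+3/80) = 2307/2500 ≈ 0.922800
step 3 [3y] zero: DF = P = 9127/10000 ≈ 0.912700
step 4 [4y] swap r/1=563/18386: DF=(1 − 563/18386·(0.954300+0.922800+0.912700))/(1+563/18386) = 4437/5000 ≈ 0.887400
step 5 [5y] bond c/1=7/400: DF=(231289/250000 − 7/400·(0.954300+0.922800+0.912700+0.887400))/(1+7/400) = 423/500 ≈ 0.846000
step 6 [6y] zero: DF = P = 8221/10000 ≈ 0.822100
step 7 [7y] swap r/1=655/20496: DF=(1 − 655/20496·(0.954300+0.922800+0.912700+0.887400+0.846000+0.822100))/(1+655/20496) = 1607/2000 ≈ 0.803500
step 8 [8y] swap r/1=549/17323: DF=(1 − 549/17323·(0.954300+0.922800+0.912700+0.887400+0.846000+0.822100+0.803500))/(1+549/17323) = 1951/2500 ≈ 0.780400

1 1 9543/10000
2 2 2307/2500
3 3 9127/10000
4 4 4437/5000
5 5 423/500
6 6 8221/10000
7 7 1607/2000
8 8 1951/2500
f(5y,6y) = ((423/500)/(8221/10000) − 1)/(1) = 239/8221 ≈ 2.9072%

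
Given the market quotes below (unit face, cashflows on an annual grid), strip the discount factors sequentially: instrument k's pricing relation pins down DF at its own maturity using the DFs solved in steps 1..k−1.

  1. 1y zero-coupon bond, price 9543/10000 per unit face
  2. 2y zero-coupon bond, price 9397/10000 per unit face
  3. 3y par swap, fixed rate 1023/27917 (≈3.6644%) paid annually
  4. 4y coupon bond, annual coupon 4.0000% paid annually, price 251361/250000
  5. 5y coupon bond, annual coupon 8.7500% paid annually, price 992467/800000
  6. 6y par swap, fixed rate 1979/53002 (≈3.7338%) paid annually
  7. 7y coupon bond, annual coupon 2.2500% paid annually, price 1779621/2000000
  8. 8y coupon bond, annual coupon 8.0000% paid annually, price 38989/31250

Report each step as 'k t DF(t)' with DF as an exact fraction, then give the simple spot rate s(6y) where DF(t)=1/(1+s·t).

1 1 9543/10000
2 2 9397/10000
3 3 8977/10000
4 4 4297/5000
5 5 847/1000
6 6 8021/10000
7 7 471/625
8 8 1767/2500
s(6y) = (1/(8021/10000) − 1)/(6) = 1979/48126 ≈ 4.1121%

step 1 [1y] zero: DF = P = 9543/10000 ≈ 0.954300
step 2 [2y] zero: DF = P = 9397/10000 ≈ 0.939700
step 3 [3y] swap r/1=1023/27917: DF=(1 − 1023/27917·(0.954300+0.939700))/(1+1023/27917) = 8977/10000 ≈ 0.897700
step 4 [4y] bond c/1=1/25: DF=(251361/250000 − 1/25·(0.954300+0.939700+0.897700))/(1+1/25) = 4297/5000 ≈ 0.859400
step 5 [5y] bond c/1=7/80: DF=(992467/800000 − 7/80·(0.954300+0.939700+0.897700+0.859400))/(1+7/80) = 847/1000 ≈ 0.847000
step 6 [6y] swap r/1=1979/53002: DF=(1 − 1979/53002·(0.954300+0.939700+0.897700+0.859400+0.847000))/(1+1979/53002) = 8021/10000 ≈ 0.802100
step 7 [7y] bond c/1=9/400: DF=(1779621/2000000 − 9/400·(0.954300+0.939700+0.897700+0.859400+0.847000+0.802100))/(1+9/400) = 471/625 ≈ 0.753600
step 8 [8y] bond c/1=2/25: DF=(38989/31250 − 2/25·(0.954300+0.939700+0.897700+0.859400+0.847000+0.802100+0.753600))/(1+2/25) = 1767/2500 ≈ 0.706800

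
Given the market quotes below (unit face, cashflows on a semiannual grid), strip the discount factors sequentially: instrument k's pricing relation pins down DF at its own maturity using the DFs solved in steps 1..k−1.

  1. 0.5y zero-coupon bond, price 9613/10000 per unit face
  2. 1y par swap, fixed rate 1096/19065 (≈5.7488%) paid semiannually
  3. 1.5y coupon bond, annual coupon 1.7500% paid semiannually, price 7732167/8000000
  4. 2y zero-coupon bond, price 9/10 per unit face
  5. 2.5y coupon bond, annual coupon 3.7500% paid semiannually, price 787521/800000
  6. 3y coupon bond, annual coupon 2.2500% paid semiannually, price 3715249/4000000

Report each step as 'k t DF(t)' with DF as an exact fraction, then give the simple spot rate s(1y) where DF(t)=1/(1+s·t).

1 1/2 9613/10000
2 1 2363/2500
3 3/2 1177/1250
4 2 9/10
5 5/2 8973/10000
6 3 2167/2500
s(1y) = (1/(2363/2500) − 1)/(1) = 137/2363 ≈ 5.7977%

step 1 [0.5y] zero: DF = P = 9613/10000 ≈ 0.961300
step 2 [1y] swap r/2=548/19065: DF=(1 − 548/19065·(0.961300))/(1+548/19065) = 2363/2500 ≈ 0.945200
step 3 [1.5y] bond c/2=7/800: DF=(7732167/8000000 − 7/800·(0.961300+0.945200))/(1+7/800) = 1177/1250 ≈ 0.941600
step 4 [2y] zero: DF = P = 9/10 ≈ 0.900000
step 5 [2.5y] bond c/2=3/160: DF=(787521/800000 − 3/160·(0.961300+0.945200+0.941600+0.900000))/(1+3/160) = 8973/10000 ≈ 0.897300
step 6 [3y] bond c/2=9/800: DF=(3715249/4000000 − 9/800·(0.961300+0.945200+0.941600+0.900000+0.897300))/(1+9/800) = 2167/2500 ≈ 0.866800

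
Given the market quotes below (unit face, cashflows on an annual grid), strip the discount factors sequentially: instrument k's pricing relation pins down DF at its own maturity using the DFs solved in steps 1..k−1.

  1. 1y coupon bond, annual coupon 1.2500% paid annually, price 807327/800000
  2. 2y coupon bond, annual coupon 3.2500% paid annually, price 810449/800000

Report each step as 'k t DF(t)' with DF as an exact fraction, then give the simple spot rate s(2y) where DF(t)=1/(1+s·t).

step 1 [1y] bond c/1=1/80: DF=(807327/800000 − 1/80·(0))/(1+1/80) = 9967/10000 ≈ 0.996700
step 2 [2y] bond c/1=13/400: DF=(810449/800000 − 13/400·(0.996700))/(1+13/400) = 4749/5000 ≈ 0.949800

1 1 9967/10000
2 2 4749/5000
s(2y) = (1/(4749/5000) − 1)/(2) = 251/9498 ≈ 2.6427%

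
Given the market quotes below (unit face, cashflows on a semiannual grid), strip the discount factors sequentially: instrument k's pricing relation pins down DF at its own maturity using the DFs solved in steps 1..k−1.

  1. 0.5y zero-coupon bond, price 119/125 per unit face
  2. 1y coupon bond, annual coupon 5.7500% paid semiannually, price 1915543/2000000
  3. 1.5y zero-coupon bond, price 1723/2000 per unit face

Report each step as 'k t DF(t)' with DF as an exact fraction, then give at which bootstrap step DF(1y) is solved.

step 1 [0.5y] zero: DF = P = 119/125 ≈ 0.952000
step 2 [1y] bond c/2=23/800: DF=(1915543/2000000 − 23/800·(0.952000))/(1+23/800) = 2261/2500 ≈ 0.904400
step 3 [1.5y] zero: DF = P = 1723/2000 ≈ 0.861500

1 1/2 119/125
2 1 2261/2500
3 3/2 1723/2000
DF(1y) is solved at step 2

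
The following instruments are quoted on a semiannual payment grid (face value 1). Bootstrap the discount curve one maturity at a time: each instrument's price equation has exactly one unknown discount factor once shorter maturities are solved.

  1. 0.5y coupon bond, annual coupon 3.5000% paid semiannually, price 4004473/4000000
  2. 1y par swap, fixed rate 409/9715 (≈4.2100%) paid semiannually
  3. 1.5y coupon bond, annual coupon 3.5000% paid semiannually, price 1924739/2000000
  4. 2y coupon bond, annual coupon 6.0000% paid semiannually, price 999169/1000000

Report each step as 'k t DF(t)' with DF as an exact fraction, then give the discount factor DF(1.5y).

step 1 [0.5y] bond c/2=7/400: DF=(4004473/4000000 − 7/400·(0))/(1+7/400) = 9839/10000 ≈ 0.983900
step 2 [1y] swap r/2=409/19430: DF=(1 − 409/19430·(0.983900))/(1+409/19430) = 9591/10000 ≈ 0.959100
step 3 [1.5y] bond c/2=7/400: DF=(1924739/2000000 − 7/400·(0.983900+0.959100))/(1+7/400) = 2281/2500 ≈ 0.912400
step 4 [2y] bond c/2=3/100: DF=(999169/1000000 − 3/100·(0.983900+0.959100+0.912400))/(1+3/100) = 8869/10000 ≈ 0.886900

1 1/2 9839/10000
2 1 9591/10000
3 3/2 2281/2500
4 2 8869/10000
DF(1.5y) = 2281/2500 ≈ 0.912400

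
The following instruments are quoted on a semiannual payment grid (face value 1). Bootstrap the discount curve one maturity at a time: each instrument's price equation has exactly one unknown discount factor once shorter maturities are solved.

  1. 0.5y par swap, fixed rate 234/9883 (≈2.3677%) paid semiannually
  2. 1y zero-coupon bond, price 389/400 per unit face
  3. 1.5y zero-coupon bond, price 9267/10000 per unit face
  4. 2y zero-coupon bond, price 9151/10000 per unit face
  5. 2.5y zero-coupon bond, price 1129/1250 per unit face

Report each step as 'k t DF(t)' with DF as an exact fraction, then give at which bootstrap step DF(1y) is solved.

1 1/2 9883/10000
2 1 389/400
3 3/2 9267/10000
4 2 9151/10000
5 5/2 1129/1250
DF(1y) is solved at step 2

step 1 [0.5y] swap r/2=117/9883: DF=(1 − 117/9883·(0))/(1+117/9883) = 9883/10000 ≈ 0.988300
step 2 [1y] zero: DF = P = 389/400 ≈ 0.972500
step 3 [1.5y] zero: DF = P = 9267/10000 ≈ 0.926700
step 4 [2y] zero: DF = P = 9151/10000 ≈ 0.915100
step 5 [2.5y] zero: DF = P = 1129/1250 ≈ 0.903200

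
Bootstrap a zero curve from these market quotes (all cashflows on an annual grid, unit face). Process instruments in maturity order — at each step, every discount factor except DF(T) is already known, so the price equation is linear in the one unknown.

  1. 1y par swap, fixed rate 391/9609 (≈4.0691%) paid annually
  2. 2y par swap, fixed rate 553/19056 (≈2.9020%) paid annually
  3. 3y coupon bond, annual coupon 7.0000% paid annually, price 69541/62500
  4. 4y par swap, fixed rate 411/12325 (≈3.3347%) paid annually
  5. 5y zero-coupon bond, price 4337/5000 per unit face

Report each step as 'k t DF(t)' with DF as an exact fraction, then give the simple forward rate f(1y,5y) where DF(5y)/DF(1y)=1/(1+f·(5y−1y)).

step 1 [1y] swap r/1=391/9609: DF=(1 − 391/9609·(0))/(1+391/9609) = 9609/10000 ≈ 0.960900
step 2 [2y] swap r/1=553/19056: DF=(1 − 553/19056·(0.960900))/(1+553/19056) = 9447/10000 ≈ 0.944700
step 3 [3y] bond c/1=7/100: DF=(69541/62500 − 7/100·(0.960900+0.944700))/(1+7/100) = 572/625 ≈ 0.915200
step 4 [4y] swap r/1=411/12325: DF=(1 − 411/12325·(0.960900+0.944700+0.915200))/(1+411/12325) = 8767/10000 ≈ 0.876700
step 5 [5y] zero: DF = P = 4337/5000 ≈ 0.867400

1 1 9609/10000
2 2 9447/10000
3 3 572/625
4 4 8767/10000
5 5 4337/5000
f(1y,5y) = ((9609/10000)/(4337/5000) − 1)/(4) = 935/34696 ≈ 2.6948%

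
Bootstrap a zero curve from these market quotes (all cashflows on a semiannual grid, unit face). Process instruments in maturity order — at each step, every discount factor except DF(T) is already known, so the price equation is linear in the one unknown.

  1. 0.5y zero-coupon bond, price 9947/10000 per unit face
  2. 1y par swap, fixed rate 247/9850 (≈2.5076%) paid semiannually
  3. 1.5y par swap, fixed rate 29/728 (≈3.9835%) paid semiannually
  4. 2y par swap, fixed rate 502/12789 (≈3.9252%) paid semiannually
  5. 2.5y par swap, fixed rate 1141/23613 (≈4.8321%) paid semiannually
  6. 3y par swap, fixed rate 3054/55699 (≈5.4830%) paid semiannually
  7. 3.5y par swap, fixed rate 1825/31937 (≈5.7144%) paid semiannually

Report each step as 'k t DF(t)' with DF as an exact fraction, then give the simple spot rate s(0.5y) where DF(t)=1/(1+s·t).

step 1 [0.5y] zero: DF = P = 9947/10000 ≈ 0.994700
step 2 [1y] swap r/2=247/19700: DF=(1 − 247/19700·(0.994700))/(1+247/19700) = 9753/10000 ≈ 0.975300
step 3 [1.5y] swap r/2=29/1456: DF=(1 − 29/1456·(0.994700+0.975300))/(1+29/1456) = 471/500 ≈ 0.942000
step 4 [2y] swap r/2=251/12789: DF=(1 − 251/12789·(0.994700+0.975300+0.942000))/(1+251/12789) = 9247/10000 ≈ 0.924700
step 5 [2.5y] swap r/2=1141/47226: DF=(1 − 1141/47226·(0.994700+0.975300+0.942000+0.924700))/(1+1141/47226) = 8859/10000 ≈ 0.885900
step 6 [3y] swap r/2=1527/55699: DF=(1 − 1527/55699·(0.994700+0.975300+0.942000+0.924700+0.885900))/(1+1527/55699) = 8473/10000 ≈ 0.847300
step 7 [3.5y] swap r/2=1825/63874: DF=(1 − 1825/63874·(0.994700+0.975300+0.942000+0.924700+0.885900+0.847300))/(1+1825/63874) = 327/400 ≈ 0.817500

1 1/2 9947/10000
2 1 9753/10000
3 3/2 471/500
4 2 9247/10000
5 5/2 8859/10000
6 3 8473/10000
7 7/2 327/400
s(0.5y) = (1/(9947/10000) − 1)/(1/2) = 106/9947 ≈ 1.0656%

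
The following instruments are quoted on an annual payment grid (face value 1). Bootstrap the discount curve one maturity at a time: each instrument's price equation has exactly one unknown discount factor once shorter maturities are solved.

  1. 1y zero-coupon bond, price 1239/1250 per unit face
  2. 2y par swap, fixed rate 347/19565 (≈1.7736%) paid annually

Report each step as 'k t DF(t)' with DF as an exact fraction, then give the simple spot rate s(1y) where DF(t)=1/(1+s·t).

1 1 1239/1250
2 2 9653/10000
s(1y) = (1/(1239/1250) − 1)/(1) = 11/1239 ≈ 0.8878%

step 1 [1y] zero: DF = P = 1239/1250 ≈ 0.991200
step 2 [2y] swap r/1=347/19565: DF=(1 − 347/19565·(0.991200))/(1+347/19565) = 9653/10000 ≈ 0.965300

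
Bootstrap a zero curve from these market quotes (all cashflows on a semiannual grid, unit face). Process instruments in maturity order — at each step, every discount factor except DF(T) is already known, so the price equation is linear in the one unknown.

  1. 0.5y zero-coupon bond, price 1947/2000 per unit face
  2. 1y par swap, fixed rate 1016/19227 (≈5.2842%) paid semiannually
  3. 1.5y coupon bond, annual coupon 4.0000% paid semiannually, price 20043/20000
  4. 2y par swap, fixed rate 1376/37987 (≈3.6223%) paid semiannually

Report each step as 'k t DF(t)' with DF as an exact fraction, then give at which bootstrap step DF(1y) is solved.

step 1 [0.5y] zero: DF = P = 1947/2000 ≈ 0.973500
step 2 [1y] swap r/2=508/19227: DF=(1 − 508/19227·(0.973500))/(1+508/19227) = 2373/2500 ≈ 0.949200
step 3 [1.5y] bond c/2=1/50: DF=(20043/20000 − 1/50·(0.973500+0.949200))/(1+1/50) = 1181/1250 ≈ 0.944800
step 4 [2y] swap r/2=688/37987: DF=(1 − 688/37987·(0.973500+0.949200+0.944800))/(1+688/37987) = 582/625 ≈ 0.931200

1 1/2 1947/2000
2 1 2373/2500
3 3/2 1181/1250
4 2 582/625
DF(1y) is solved at step 2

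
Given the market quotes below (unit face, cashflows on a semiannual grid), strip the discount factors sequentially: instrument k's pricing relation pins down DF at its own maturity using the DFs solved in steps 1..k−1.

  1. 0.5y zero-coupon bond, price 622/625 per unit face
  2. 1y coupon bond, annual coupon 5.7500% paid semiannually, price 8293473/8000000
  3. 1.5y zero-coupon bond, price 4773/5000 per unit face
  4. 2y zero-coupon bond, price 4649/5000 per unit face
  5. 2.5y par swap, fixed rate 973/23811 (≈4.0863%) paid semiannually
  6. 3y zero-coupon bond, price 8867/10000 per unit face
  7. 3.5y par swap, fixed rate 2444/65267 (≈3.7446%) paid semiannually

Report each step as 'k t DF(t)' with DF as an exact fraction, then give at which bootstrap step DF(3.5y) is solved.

step 1 [0.5y] zero: DF = P = 622/625 ≈ 0.995200
step 2 [1y] bond c/2=23/800: DF=(8293473/8000000 − 23/800·(0.995200))/(1+23/800) = 9799/10000 ≈ 0.979900
step 3 [1.5y] zero: DF = P = 4773/5000 ≈ 0.954600
step 4 [2y] zero: DF = P = 4649/5000 ≈ 0.929800
step 5 [2.5y] swap r/2=973/47622: DF=(1 − 973/47622·(0.995200+0.979900+0.954600+0.929800))/(1+973/47622) = 9027/10000 ≈ 0.902700
step 6 [3y] zero: DF = P = 8867/10000 ≈ 0.886700
step 7 [3.5y] swap r/2=1222/65267: DF=(1 − 1222/65267·(0.995200+0.979900+0.954600+0.929800+0.902700+0.886700))/(1+1222/65267) = 4389/5000 ≈ 0.877800

1 1/2 622/625
2 1 9799/10000
3 3/2 4773/5000
4 2 4649/5000
5 5/2 9027/10000
6 3 8867/10000
7 7/2 4389/5000
DF(3.5y) is solved at step 7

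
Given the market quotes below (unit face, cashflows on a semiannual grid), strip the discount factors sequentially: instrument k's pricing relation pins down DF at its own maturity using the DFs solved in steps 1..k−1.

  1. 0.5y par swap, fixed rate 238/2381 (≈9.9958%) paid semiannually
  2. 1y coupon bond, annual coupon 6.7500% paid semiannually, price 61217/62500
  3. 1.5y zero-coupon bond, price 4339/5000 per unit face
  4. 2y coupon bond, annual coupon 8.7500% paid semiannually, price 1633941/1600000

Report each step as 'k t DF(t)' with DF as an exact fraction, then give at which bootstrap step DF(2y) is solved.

1 1/2 2381/2500
2 1 2291/2500
3 3/2 4339/5000
4 2 8637/10000
DF(2y) is solved at step 4

step 1 [0.5y] swap r/2=119/2381: DF=(1 − 119/2381·(0))/(1+119/2381) = 2381/2500 ≈ 0.952400
step 2 [1y] bond c/2=27/800: DF=(61217/62500 − 27/800·(0.952400))/(1+27/800) = 2291/2500 ≈ 0.916400
step 3 [1.5y] zero: DF = P = 4339/5000 ≈ 0.867800
step 4 [2y] bond c/2=7/160: DF=(1633941/1600000 − 7/160·(0.952400+0.916400+0.867800))/(1+7/160) = 8637/10000 ≈ 0.863700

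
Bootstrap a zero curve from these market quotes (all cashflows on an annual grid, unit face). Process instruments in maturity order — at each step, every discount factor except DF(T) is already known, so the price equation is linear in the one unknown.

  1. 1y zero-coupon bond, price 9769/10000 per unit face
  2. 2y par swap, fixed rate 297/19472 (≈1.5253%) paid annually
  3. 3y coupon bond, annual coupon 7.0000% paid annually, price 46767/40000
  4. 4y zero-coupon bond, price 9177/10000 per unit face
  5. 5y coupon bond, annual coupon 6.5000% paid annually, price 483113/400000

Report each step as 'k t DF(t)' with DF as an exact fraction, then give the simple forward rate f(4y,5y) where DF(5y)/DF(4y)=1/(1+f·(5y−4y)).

1 1 9769/10000
2 2 9703/10000
3 3 9653/10000
4 4 9177/10000
5 5 9003/10000
f(4y,5y) = ((9177/10000)/(9003/10000) − 1)/(1) = 58/3001 ≈ 1.9327%

step 1 [1y] zero: DF = P = 9769/10000 ≈ 0.976900
step 2 [2y] swap r/1=297/19472: DF=(1 − 297/19472·(0.976900))/(1+297/19472) = 9703/10000 ≈ 0.970300
step 3 [3y] bond c/1=7/100: DF=(46767/40000 − 7/100·(0.976900+0.970300))/(1+7/100) = 9653/10000 ≈ 0.965300
step 4 [4y] zero: DF = P = 9177/10000 ≈ 0.917700
step 5 [5y] bond c/1=13/200: DF=(483113/400000 − 13/200·(0.976900+0.970300+0.965300+0.917700))/(1+13/200) = 9003/10000 ≈ 0.900300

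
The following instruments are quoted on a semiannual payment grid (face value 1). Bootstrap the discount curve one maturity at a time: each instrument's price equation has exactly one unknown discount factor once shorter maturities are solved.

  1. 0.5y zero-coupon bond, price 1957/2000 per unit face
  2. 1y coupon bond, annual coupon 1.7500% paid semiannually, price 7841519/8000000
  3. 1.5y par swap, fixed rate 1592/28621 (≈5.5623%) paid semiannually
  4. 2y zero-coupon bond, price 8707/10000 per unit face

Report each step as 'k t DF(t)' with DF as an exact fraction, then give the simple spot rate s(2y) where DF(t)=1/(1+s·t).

1 1/2 1957/2000
2 1 602/625
3 3/2 2301/2500
4 2 8707/10000
s(2y) = (1/(8707/10000) − 1)/(2) = 1293/17414 ≈ 7.4251%

step 1 [0.5y] zero: DF = P = 1957/2000 ≈ 0.978500
step 2 [1y] bond c/2=7/800: DF=(7841519/8000000 − 7/800·(0.978500))/(1+7/800) = 602/625 ≈ 0.963200
step 3 [1.5y] swap r/2=796/28621: DF=(1 − 796/28621·(0.978500+0.963200))/(1+796/28621) = 2301/2500 ≈ 0.920400
step 4 [2y] zero: DF = P = 8707/10000 ≈ 0.870700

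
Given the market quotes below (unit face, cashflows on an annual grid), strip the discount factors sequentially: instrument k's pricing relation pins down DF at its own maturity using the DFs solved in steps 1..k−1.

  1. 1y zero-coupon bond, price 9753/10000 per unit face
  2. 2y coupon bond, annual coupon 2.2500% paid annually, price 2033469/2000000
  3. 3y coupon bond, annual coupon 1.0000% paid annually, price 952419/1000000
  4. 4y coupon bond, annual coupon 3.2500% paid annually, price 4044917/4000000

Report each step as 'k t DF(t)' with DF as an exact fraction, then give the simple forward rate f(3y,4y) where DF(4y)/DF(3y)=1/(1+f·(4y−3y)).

1 1 9753/10000
2 2 9729/10000
3 3 9237/10000
4 4 889/1000
f(3y,4y) = ((9237/10000)/(889/1000) − 1)/(1) = 347/8890 ≈ 3.9033%

step 1 [1y] zero: DF = P = 9753/10000 ≈ 0.975300
step 2 [2y] bond c/1=9/400: DF=(2033469/2000000 − 9/400·(0.975300))/(1+9/400) = 9729/10000 ≈ 0.972900
step 3 [3y] bond c/1=1/100: DF=(952419/1000000 − 1/100·(0.975300+0.972900))/(1+1/100) = 9237/10000 ≈ 0.923700
step 4 [4y] bond c/1=13/400: DF=(4044917/4000000 − 13/400·(0.975300+0.972900+0.923700))/(1+13/400) = 889/1000 ≈ 0.889000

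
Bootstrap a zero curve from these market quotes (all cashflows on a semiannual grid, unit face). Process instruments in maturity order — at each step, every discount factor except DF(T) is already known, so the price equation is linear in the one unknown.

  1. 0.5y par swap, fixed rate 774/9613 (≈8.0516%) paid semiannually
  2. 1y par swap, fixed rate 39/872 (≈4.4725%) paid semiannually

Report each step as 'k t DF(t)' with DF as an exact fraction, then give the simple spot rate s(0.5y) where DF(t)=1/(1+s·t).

1 1/2 9613/10000
2 1 9571/10000
s(0.5y) = (1/(9613/10000) − 1)/(1/2) = 774/9613 ≈ 8.0516%

step 1 [0.5y] swap r/2=387/9613: DF=(1 − 387/9613·(0))/(1+387/9613) = 9613/10000 ≈ 0.961300
step 2 [1y] swap r/2=39/1744: DF=(1 − 39/1744·(0.961300))/(1+39/1744) = 9571/10000 ≈ 0.957100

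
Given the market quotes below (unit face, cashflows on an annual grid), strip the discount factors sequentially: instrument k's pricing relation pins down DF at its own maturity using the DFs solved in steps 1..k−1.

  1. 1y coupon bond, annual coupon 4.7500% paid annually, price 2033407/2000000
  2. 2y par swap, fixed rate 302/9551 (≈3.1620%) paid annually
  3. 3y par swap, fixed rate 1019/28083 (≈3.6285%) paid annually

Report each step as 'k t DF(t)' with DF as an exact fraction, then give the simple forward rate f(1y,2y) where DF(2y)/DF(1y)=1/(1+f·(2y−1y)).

1 1 4853/5000
2 2 2349/2500
3 3 8981/10000
f(1y,2y) = ((4853/5000)/(2349/2500) − 1)/(1) = 155/4698 ≈ 3.2993%

step 1 [1y] bond c/1=19/400: DF=(2033407/2000000 − 19/400·(0))/(1+19/400) = 4853/5000 ≈ 0.970600
step 2 [2y] swap r/1=302/9551: DF=(1 − 302/9551·(0.970600))/(1+302/9551) = 2349/2500 ≈ 0.939600
step 3 [3y] swap r/1=1019/28083: DF=(1 − 1019/28083·(0.970600+0.939600))/(1+1019/28083) = 8981/10000 ≈ 0.898100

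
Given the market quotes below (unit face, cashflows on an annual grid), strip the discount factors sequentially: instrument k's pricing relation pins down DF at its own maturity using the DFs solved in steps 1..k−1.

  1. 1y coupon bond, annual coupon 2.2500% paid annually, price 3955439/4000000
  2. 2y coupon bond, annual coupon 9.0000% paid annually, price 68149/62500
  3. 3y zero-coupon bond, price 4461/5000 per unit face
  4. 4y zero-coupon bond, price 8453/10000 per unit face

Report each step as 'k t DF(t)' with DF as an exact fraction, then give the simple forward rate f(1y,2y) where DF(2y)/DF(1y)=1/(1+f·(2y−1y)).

step 1 [1y] bond c/1=9/400: DF=(3955439/4000000 − 9/400·(0))/(1+9/400) = 9671/10000 ≈ 0.967100
step 2 [2y] bond c/1=9/100: DF=(68149/62500 − 9/100·(0.967100))/(1+9/100) = 1841/2000 ≈ 0.920500
step 3 [3y] zero: DF = P = 4461/5000 ≈ 0.892200
step 4 [4y] zero: DF = P = 8453/10000 ≈ 0.845300

1 1 9671/10000
2 2 1841/2000
3 3 4461/5000
4 4 8453/10000
f(1y,2y) = ((9671/10000)/(1841/2000) − 1)/(1) = 466/9205 ≈ 5.0625%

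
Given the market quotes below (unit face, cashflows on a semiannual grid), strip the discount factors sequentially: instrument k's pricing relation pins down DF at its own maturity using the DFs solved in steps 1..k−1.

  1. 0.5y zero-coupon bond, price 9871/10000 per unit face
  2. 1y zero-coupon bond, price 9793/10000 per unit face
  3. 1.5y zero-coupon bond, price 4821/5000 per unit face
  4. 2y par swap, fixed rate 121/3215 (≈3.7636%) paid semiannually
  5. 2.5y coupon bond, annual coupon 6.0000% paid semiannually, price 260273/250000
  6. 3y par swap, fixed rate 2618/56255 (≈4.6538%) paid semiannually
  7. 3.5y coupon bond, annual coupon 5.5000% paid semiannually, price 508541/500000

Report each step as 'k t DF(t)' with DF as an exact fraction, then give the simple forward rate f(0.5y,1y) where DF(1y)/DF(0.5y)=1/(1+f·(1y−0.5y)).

step 1 [0.5y] zero: DF = P = 9871/10000 ≈ 0.987100
step 2 [1y] zero: DF = P = 9793/10000 ≈ 0.979300
step 3 [1.5y] zero: DF = P = 4821/5000 ≈ 0.964200
step 4 [2y] swap r/2=121/6430: DF=(1 − 121/6430·(0.987100+0.979300+0.964200))/(1+121/6430) = 4637/5000 ≈ 0.927400
step 5 [2.5y] bond c/2=3/100: DF=(260273/250000 − 3/100·(0.987100+0.979300+0.964200+0.927400))/(1+3/100) = 1123/1250 ≈ 0.898400
step 6 [3y] swap r/2=1309/56255: DF=(1 − 1309/56255·(0.987100+0.979300+0.964200+0.927400+0.898400))/(1+1309/56255) = 8691/10000 ≈ 0.869100
step 7 [3.5y] bond c/2=11/400: DF=(508541/500000 − 11/400·(0.987100+0.979300+0.964200+0.927400+0.898400+0.869100))/(1+11/400) = 8393/10000 ≈ 0.839300

1 1/2 9871/10000
2 1 9793/10000
3 3/2 4821/5000
4 2 4637/5000
5 5/2 1123/1250
6 3 8691/10000
7 7/2 8393/10000
f(0.5y,1y) = ((9871/10000)/(9793/10000) − 1)/(1/2) = 156/9793 ≈ 1.5930%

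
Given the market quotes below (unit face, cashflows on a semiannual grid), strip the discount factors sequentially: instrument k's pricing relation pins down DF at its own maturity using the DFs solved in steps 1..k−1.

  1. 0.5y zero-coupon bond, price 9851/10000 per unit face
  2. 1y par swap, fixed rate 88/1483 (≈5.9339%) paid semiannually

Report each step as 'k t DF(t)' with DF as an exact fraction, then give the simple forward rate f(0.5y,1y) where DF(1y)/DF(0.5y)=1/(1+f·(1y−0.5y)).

1 1/2 9851/10000
2 1 2357/2500
f(0.5y,1y) = ((9851/10000)/(2357/2500) − 1)/(1/2) = 423/4714 ≈ 8.9733%

step 1 [0.5y] zero: DF = P = 9851/10000 ≈ 0.985100
step 2 [1y] swap r/2=44/1483: DF=(1 − 44/1483·(0.985100))/(1+44/1483) = 2357/2500 ≈ 0.942800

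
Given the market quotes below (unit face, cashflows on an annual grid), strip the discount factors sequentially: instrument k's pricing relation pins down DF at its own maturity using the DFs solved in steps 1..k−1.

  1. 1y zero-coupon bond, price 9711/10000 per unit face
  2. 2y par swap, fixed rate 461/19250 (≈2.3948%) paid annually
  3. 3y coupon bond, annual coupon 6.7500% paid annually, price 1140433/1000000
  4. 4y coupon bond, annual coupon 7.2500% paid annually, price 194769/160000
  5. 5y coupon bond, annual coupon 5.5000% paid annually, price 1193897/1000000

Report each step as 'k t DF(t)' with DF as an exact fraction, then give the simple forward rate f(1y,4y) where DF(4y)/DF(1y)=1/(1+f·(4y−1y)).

1 1 9711/10000
2 2 9539/10000
3 3 4733/5000
4 4 9409/10000
5 5 9329/10000
f(1y,4y) = ((9711/10000)/(9409/10000) − 1)/(3) = 302/28227 ≈ 1.0699%

step 1 [1y] zero: DF = P = 9711/10000 ≈ 0.971100
step 2 [2y] swap r/1=461/19250: DF=(1 − 461/19250·(0.971100))/(1+461/19250) = 9539/10000 ≈ 0.953900
step 3 [3y] bond c/1=27/400: DF=(1140433/1000000 − 27/400·(0.971100+0.953900))/(1+27/400) = 4733/5000 ≈ 0.946600
step 4 [4y] bond c/1=29/400: DF=(194769/160000 − 29/400·(0.971100+0.953900+0.946600))/(1+29/400) = 9409/10000 ≈ 0.940900
step 5 [5y] bond c/1=11/200: DF=(1193897/1000000 − 11/200·(0.971100+0.953900+0.946600+0.940900))/(1+11/200) = 9329/10000 ≈ 0.932900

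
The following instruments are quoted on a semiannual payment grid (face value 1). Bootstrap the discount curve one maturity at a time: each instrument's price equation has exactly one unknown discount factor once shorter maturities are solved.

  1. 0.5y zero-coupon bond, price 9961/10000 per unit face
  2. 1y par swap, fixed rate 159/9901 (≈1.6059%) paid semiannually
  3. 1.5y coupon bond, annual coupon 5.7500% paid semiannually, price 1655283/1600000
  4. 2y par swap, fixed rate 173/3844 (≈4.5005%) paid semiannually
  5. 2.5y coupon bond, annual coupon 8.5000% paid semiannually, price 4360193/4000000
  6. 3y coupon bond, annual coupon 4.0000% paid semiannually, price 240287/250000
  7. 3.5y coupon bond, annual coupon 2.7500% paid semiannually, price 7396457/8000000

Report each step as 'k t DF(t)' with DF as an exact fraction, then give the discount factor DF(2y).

1 1/2 9961/10000
2 1 9841/10000
3 3/2 9503/10000
4 2 1827/2000
5 5/2 8889/10000
6 3 1699/2000
7 7/2 8363/10000
DF(2y) = 1827/2000 ≈ 0.913500

step 1 [0.5y] zero: DF = P = 9961/10000 ≈ 0.996100
step 2 [1y] swap r/2=159/19802: DF=(1 − 159/19802·(0.996100))/(1+159/19802) = 9841/10000 ≈ 0.984100
step 3 [1.5y] bond c/2=23/800: DF=(1655283/1600000 − 23/800·(0.996100+0.984100))/(1+23/800) = 9503/10000 ≈ 0.950300
step 4 [2y] swap r/2=173/7688: DF=(1 − 173/7688·(0.996100+0.984100+0.950300))/(1+173/7688) = 1827/2000 ≈ 0.913500
step 5 [2.5y] bond c/2=17/400: DF=(4360193/4000000 − 17/400·(0.996100+0.984100+0.950300+0.913500))/(1+17/400) = 8889/10000 ≈ 0.888900
step 6 [3y] bond c/2=1/50: DF=(240287/250000 − 1/50·(0.996100+0.984100+0.950300+0.913500+0.888900))/(1+1/50) = 1699/2000 ≈ 0.849500
step 7 [3.5y] bond c/2=11/800: DF=(7396457/8000000 − 11/800·(0.996100+0.984100+0.950300+0.913500+0.888900+0.849500))/(1+11/800) = 8363/10000 ≈ 0.836300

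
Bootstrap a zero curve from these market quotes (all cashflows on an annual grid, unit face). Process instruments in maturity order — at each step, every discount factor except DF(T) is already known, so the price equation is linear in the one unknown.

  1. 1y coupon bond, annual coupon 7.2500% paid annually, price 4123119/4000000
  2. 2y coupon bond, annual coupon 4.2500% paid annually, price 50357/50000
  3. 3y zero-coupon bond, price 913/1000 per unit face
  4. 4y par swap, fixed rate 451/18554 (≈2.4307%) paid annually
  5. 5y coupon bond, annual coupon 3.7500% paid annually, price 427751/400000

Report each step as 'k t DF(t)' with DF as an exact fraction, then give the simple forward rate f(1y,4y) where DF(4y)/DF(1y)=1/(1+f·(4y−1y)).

step 1 [1y] bond c/1=29/400: DF=(4123119/4000000 − 29/400·(0))/(1+29/400) = 9611/10000 ≈ 0.961100
step 2 [2y] bond c/1=17/400: DF=(50357/50000 − 17/400·(0.961100))/(1+17/400) = 9269/10000 ≈ 0.926900
step 3 [3y] zero: DF = P = 913/1000 ≈ 0.913000
step 4 [4y] swap r/1=451/18554: DF=(1 − 451/18554·(0.961100+0.926900+0.913000))/(1+451/18554) = 4549/5000 ≈ 0.909800
step 5 [5y] bond c/1=3/80: DF=(427751/400000 − 3/80·(0.961100+0.926900+0.913000+0.909800))/(1+3/80) = 4483/5000 ≈ 0.896600

1 1 9611/10000
2 2 9269/10000
3 3 913/1000
4 4 4549/5000
5 5 4483/5000
f(1y,4y) = ((9611/10000)/(4549/5000) − 1)/(3) = 171/9098 ≈ 1.8795%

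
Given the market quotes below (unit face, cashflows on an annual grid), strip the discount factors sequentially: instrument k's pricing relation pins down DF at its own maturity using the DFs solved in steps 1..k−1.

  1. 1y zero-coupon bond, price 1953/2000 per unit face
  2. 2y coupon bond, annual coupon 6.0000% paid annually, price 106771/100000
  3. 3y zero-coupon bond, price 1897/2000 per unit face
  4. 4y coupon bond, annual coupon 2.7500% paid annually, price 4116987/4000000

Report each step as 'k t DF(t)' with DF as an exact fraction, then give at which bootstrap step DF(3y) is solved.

1 1 1953/2000
2 2 119/125
3 3 1897/2000
4 4 9247/10000
DF(3y) is solved at step 3

step 1 [1y] zero: DF = P = 1953/2000 ≈ 0.976500
step 2 [2y] bond c/1=3/50: DF=(106771/100000 − 3/50·(0.976500))/(1+3/50) = 119/125 ≈ 0.952000
step 3 [3y] zero: DF = P = 1897/2000 ≈ 0.948500
step 4 [4y] bond c/1=11/400: DF=(4116987/4000000 − 11/400·(0.976500+0.952000+0.948500))/(1+11/400) = 9247/10000 ≈ 0.924700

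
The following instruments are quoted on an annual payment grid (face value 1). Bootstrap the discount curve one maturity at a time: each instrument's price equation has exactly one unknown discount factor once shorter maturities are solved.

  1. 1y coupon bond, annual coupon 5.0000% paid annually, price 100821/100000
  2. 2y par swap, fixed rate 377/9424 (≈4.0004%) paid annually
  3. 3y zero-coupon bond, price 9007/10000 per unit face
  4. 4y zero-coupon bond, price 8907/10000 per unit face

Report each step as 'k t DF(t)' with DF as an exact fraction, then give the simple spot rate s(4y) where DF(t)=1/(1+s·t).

1 1 4801/5000
2 2 4623/5000
3 3 9007/10000
4 4 8907/10000
s(4y) = (1/(8907/10000) − 1)/(4) = 1093/35628 ≈ 3.0678%

step 1 [1y] bond c/1=1/20: DF=(100821/100000 − 1/20·(0))/(1+1/20) = 4801/5000 ≈ 0.960200
step 2 [2y] swap r/1=377/9424: DF=(1 − 377/9424·(0.960200))/(1+377/9424) = 4623/5000 ≈ 0.924600
step 3 [3y] zero: DF = P = 9007/10000 ≈ 0.900700
step 4 [4y] zero: DF = P = 8907/10000 ≈ 0.890700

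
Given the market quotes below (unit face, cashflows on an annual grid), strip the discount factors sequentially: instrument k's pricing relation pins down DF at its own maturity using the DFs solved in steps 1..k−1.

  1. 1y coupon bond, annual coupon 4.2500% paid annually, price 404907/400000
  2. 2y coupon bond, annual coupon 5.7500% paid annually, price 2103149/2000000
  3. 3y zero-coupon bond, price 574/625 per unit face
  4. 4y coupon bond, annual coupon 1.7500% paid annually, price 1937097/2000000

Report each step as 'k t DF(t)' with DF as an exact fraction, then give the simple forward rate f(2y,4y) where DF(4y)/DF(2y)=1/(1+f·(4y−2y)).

step 1 [1y] bond c/1=17/400: DF=(404907/400000 − 17/400·(0))/(1+17/400) = 971/1000 ≈ 0.971000
step 2 [2y] bond c/1=23/400: DF=(2103149/2000000 − 23/400·(0.971000))/(1+23/400) = 1177/1250 ≈ 0.941600
step 3 [3y] zero: DF = P = 574/625 ≈ 0.918400
step 4 [4y] bond c/1=7/400: DF=(1937097/2000000 − 7/400·(0.971000+0.941600+0.918400))/(1+7/400) = 1129/1250 ≈ 0.903200

1 1 971/1000
2 2 1177/1250
3 3 574/625
4 4 1129/1250
f(2y,4y) = ((1177/1250)/(1129/1250) − 1)/(2) = 24/1129 ≈ 2.1258%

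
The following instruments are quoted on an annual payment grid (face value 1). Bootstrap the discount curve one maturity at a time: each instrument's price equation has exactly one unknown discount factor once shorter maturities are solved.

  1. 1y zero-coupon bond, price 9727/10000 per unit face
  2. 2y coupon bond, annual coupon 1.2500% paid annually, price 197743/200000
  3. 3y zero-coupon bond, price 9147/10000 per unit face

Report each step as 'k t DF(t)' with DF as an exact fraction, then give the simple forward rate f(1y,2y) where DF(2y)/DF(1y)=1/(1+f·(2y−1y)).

1 1 9727/10000
2 2 1929/2000
3 3 9147/10000
f(1y,2y) = ((9727/10000)/(1929/2000) − 1)/(1) = 82/9645 ≈ 0.8502%

step 1 [1y] zero: DF = P = 9727/10000 ≈ 0.972700
step 2 [2y] bond c/1=1/80: DF=(197743/200000 − 1/80·(0.972700))/(1+1/80) = 1929/2000 ≈ 0.964500
step 3 [3y] zero: DF = P = 9147/10000 ≈ 0.914700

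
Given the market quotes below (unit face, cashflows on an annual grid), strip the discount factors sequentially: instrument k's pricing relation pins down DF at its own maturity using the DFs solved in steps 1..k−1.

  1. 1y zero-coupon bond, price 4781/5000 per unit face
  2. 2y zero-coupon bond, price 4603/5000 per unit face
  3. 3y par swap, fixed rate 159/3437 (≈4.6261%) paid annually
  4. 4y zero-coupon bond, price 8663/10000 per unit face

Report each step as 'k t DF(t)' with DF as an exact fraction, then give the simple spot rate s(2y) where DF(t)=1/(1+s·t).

step 1 [1y] zero: DF = P = 4781/5000 ≈ 0.956200
step 2 [2y] zero: DF = P = 4603/5000 ≈ 0.920600
step 3 [3y] swap r/1=159/3437: DF=(1 − 159/3437·(0.956200+0.920600))/(1+159/3437) = 1091/1250 ≈ 0.872800
step 4 [4y] zero: DF = P = 8663/10000 ≈ 0.866300

1 1 4781/5000
2 2 4603/5000
3 3 1091/1250
4 4 8663/10000
s(2y) = (1/(4603/5000) − 1)/(2) = 397/9206 ≈ 4.3124%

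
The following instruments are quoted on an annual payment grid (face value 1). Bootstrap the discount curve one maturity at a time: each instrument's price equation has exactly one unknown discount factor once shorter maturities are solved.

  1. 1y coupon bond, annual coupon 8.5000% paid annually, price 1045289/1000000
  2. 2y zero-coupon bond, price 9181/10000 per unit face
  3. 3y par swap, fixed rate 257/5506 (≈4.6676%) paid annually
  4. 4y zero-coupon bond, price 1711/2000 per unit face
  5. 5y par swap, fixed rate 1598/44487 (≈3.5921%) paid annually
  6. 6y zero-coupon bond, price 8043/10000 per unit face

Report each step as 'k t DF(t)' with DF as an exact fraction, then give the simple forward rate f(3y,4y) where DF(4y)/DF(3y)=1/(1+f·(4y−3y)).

1 1 4817/5000
2 2 9181/10000
3 3 1743/2000
4 4 1711/2000
5 5 4201/5000
6 6 8043/10000
f(3y,4y) = ((1743/2000)/(1711/2000) − 1)/(1) = 32/1711 ≈ 1.8703%

step 1 [1y] bond c/1=17/200: DF=(1045289/1000000 − 17/200·(0))/(1+17/200) = 4817/5000 ≈ 0.963400
step 2 [2y] zero: DF = P = 9181/10000 ≈ 0.918100
step 3 [3y] swap r/1=257/5506: DF=(1 − 257/5506·(0.963400+0.918100))/(1+257/5506) = 1743/2000 ≈ 0.871500
step 4 [4y] zero: DF = P = 1711/2000 ≈ 0.855500
step 5 [5y] swap r/1=1598/44487: DF=(1 − 1598/44487·(0.963400+0.918100+0.871500+0.855500))/(1+1598/44487) = 4201/5000 ≈ 0.840200
step 6 [6y] zero: DF = P = 8043/10000 ≈ 0.804300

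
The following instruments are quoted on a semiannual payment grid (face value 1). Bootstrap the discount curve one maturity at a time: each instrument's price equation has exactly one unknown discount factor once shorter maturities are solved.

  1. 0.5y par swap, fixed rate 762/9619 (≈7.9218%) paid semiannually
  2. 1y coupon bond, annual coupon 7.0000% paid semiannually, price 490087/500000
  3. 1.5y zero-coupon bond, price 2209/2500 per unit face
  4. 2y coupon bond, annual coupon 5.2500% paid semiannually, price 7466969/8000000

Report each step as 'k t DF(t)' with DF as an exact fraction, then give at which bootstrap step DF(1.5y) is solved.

step 1 [0.5y] swap r/2=381/9619: DF=(1 − 381/9619·(0))/(1+381/9619) = 9619/10000 ≈ 0.961900
step 2 [1y] bond c/2=7/200: DF=(490087/500000 − 7/200·(0.961900))/(1+7/200) = 1829/2000 ≈ 0.914500
step 3 [1.5y] zero: DF = P = 2209/2500 ≈ 0.883600
step 4 [2y] bond c/2=21/800: DF=(7466969/8000000 − 21/800·(0.961900+0.914500+0.883600))/(1+21/800) = 8389/10000 ≈ 0.838900

1 1/2 9619/10000
2 1 1829/2000
3 3/2 2209/2500
4 2 8389/10000
DF(1.5y) is solved at step 3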